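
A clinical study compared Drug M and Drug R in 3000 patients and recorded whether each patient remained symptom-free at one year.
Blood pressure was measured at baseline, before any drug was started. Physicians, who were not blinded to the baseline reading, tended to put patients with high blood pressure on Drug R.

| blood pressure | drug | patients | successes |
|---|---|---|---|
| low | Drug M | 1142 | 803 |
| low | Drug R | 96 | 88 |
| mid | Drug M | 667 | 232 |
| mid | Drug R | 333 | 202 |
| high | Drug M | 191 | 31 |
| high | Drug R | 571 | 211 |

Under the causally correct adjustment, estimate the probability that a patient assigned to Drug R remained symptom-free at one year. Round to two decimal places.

0.67

Nothing the drug does changes blood pressure; the imbalance is an allocation artefact. With blood pressure also predicting the outcome, the pooled figure is confounded, and the within-stratum comparison is the causal one.
Standardising Drug R to the population blood pressure mix: 0.413·88/96 + 0.333·202/333 + 0.254·211/571 = 0.674.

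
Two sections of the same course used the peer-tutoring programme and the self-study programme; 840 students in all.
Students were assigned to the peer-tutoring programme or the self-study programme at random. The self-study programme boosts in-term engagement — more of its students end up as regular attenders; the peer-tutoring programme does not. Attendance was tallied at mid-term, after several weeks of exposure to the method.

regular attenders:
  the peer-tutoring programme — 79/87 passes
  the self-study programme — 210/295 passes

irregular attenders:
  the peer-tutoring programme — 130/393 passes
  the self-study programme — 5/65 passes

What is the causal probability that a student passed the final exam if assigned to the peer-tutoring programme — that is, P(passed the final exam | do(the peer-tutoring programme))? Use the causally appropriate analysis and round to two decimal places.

0.44

Mid-term attendance here is a post-treatment variable shaped by the teaching method; conditioning on it would introduce bias rather than remove it. The overall comparison is the causal one.
So P(outcome | do(the peer-tutoring programme)) is just the pooled rate for the peer-tutoring programme: 209/480 = 0.435.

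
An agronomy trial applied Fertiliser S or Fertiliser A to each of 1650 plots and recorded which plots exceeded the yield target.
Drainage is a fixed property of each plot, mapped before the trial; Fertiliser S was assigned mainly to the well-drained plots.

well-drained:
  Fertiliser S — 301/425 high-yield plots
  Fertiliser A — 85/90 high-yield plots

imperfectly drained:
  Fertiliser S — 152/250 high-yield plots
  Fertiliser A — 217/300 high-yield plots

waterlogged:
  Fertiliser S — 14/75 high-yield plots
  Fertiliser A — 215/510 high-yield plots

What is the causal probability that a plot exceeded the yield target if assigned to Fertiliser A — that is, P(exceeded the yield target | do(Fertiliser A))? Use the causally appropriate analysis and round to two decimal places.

0.69

Since field drainage is a pre-existing factor (not a product of the fertiliser) and it affects the outcome on its own, it is a confounder. The stratified rates, not the pooled rate, identify the causal effect.
Standardising Fertiliser A to the population field drainage mix: 0.312·85/90 + 0.333·217/300 + 0.355·215/510 = 0.685.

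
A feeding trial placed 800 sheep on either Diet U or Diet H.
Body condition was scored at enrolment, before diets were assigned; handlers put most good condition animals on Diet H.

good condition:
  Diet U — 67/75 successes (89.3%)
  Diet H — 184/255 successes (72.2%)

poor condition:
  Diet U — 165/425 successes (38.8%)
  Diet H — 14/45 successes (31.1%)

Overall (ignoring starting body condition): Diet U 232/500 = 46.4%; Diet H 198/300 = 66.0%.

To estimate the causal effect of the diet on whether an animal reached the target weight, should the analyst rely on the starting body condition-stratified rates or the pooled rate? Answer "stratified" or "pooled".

Starting body condition is set before the diet has any effect — it is not caused by the diet — and it independently drives the outcome. That makes it a confounder, so the causal comparison is within starting body condition levels.
Within each level — good condition: 89.3% vs 72.2%; poor condition: 38.8% vs 31.1% — Diet U is higher every time.

stratified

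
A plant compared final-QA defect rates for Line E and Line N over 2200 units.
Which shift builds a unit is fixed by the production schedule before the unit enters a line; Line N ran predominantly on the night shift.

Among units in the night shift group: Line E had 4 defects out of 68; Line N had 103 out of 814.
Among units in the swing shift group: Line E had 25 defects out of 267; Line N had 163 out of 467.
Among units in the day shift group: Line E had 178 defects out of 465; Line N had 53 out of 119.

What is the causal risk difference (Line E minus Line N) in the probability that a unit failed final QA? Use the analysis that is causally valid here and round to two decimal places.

-0.13

Here shift is a common cause — it drives both which line a case falls under and the outcome. The crude comparison mixes populations; the stratum-specific rates are the causally relevant ones.
Adjusting over the population distribution of shift: 0.401·(0.059−0.127) + 0.334·(0.094−0.349) + 0.265·(0.383−0.445) = -0.129.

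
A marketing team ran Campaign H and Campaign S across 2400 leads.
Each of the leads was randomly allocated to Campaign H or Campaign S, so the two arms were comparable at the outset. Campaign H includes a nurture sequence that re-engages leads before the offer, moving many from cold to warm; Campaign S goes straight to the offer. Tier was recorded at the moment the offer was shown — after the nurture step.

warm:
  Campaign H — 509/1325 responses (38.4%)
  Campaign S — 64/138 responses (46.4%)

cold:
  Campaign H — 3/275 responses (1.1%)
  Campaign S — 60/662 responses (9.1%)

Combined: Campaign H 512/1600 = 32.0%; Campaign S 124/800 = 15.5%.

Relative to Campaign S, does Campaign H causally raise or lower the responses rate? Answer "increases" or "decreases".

increases

Stratifying would compare campaigns among leads the campaigns themselves sorted into engagement tier groups — a form of selection on an intermediate. The unconditioned pooled rates give the total causal effect.
Pooled: Campaign H 32.0% vs Campaign S 15.5%; Campaign H is higher overall.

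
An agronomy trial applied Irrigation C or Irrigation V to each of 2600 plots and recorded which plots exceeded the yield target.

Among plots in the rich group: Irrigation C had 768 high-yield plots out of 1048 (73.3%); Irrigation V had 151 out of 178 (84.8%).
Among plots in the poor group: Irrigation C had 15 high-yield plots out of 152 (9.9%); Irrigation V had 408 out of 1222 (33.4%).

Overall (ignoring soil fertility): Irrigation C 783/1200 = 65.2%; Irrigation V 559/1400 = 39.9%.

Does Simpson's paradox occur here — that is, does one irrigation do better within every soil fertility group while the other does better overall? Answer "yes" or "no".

yes

Within each soil fertility level (rich 73.3% vs 84.8%; poor 9.9% vs 33.4%), Irrigation V has the higher rate every time. Pooled: 65.2% vs 39.9% — Irrigation C has the higher rate overall. The two comparisons disagree.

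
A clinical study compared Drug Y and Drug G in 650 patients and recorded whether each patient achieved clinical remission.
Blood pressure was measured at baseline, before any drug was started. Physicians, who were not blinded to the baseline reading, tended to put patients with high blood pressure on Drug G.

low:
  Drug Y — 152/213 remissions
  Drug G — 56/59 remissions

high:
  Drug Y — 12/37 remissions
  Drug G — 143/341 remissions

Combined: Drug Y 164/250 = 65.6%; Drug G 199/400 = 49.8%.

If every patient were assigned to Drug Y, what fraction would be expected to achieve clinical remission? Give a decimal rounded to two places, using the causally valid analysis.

0.49

Blood pressure differs across drugs for reasons unrelated to any effect of the drug itself, and it separately predicts the outcome — a classic confounder. We must compare within blood pressure levels.
Standardising Drug Y to the population blood pressure mix: 0.418·152/213 + 0.582·12/37 = 0.487.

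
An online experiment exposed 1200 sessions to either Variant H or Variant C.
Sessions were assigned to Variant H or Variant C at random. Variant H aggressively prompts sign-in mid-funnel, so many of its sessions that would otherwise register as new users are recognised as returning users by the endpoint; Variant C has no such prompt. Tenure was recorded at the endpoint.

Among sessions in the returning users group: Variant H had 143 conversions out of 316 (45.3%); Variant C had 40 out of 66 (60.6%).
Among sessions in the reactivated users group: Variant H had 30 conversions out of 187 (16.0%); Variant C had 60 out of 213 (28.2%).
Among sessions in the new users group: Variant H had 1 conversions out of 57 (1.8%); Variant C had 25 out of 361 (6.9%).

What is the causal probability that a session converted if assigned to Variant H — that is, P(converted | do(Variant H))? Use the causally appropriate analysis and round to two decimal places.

0.31

Variant C is higher inside every user tenure stratum but Variant H is higher in aggregate. Whether to stratify depends on how user tenure relates to the variant.
The distribution of user tenure is itself part of what the variant does — it is an intermediate outcome. Holding it fixed would remove that part of the effect; the total effect is the pooled difference.
So P(outcome | do(Variant H)) is just the pooled rate for Variant H: 174/560 = 0.311.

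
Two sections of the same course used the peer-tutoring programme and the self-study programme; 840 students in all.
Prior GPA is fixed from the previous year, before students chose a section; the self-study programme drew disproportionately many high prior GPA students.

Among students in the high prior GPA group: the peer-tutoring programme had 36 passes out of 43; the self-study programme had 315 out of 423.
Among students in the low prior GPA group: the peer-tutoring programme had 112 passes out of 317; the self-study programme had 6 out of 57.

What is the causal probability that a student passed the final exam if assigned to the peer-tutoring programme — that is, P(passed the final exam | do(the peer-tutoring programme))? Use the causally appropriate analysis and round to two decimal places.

0.62

Prior GPA band differs across teaching methods for reasons unrelated to any effect of the teaching method itself, and it separately predicts the outcome — a classic confounder. We must compare within prior GPA band levels.
Standardising the peer-tutoring programme to the population prior GPA band mix: 0.555·36/43 + 0.445·112/317 = 0.622.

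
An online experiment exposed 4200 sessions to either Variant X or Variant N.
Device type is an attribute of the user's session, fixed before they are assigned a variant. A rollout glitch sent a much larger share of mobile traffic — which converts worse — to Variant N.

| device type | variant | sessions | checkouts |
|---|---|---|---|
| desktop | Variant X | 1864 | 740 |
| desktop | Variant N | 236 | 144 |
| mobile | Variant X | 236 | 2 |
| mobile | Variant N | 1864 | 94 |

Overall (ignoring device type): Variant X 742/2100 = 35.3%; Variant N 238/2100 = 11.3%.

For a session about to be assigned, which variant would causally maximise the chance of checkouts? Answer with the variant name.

Nothing the variant does changes device type; the imbalance is an allocation artefact. With device type also predicting the outcome, the pooled figure is confounded, and the within-stratum comparison is the causal one.
Within each level — desktop: 39.7% vs 61.0%; mobile: 0.8% vs 5.0% — Variant N is higher every time.

Variant N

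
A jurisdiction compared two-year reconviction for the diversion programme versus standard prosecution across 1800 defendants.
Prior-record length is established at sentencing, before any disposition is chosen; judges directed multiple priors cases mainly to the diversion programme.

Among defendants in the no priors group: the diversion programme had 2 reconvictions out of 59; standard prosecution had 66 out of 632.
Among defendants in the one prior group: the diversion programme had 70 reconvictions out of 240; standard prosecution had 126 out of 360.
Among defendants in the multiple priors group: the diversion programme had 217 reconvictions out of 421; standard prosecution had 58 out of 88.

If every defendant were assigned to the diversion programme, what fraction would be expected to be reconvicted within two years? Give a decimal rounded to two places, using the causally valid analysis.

0.26

The prior-record length-specific comparison favours the diversion programme throughout, but the pooled figures favour standard prosecution. The question is whether to condition on prior-record length.
Since prior-record length is a pre-existing factor (not a product of the disposition) and it affects the outcome on its own, it is a confounder. The stratified rates, not the pooled rate, identify the causal effect.
Standardising the diversion programme to the population prior-record length mix: 0.384·2/59 + 0.333·70/240 + 0.283·217/421 = 0.256.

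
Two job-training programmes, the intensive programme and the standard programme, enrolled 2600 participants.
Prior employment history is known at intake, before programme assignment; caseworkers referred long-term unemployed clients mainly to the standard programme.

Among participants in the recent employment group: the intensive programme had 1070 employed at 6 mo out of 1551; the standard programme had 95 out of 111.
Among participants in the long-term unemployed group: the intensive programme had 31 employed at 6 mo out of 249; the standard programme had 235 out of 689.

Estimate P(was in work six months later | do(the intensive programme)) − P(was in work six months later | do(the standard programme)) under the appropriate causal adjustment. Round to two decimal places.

-0.18

The prior employment history-specific comparison favours the standard programme throughout, but the pooled figures favour the intensive programme. The question is whether to condition on prior employment history.
Prior employment history satisfies the back-door criterion: it is not a descendant of the programme, and it blocks the spurious path from programme to outcome. Adjusting for it (i.e., using the within-prior employment history rates) gives the causal effect.
Adjusting over the population distribution of prior employment history: 0.639·(0.690−0.856) + 0.361·(0.124−0.341) = -0.184.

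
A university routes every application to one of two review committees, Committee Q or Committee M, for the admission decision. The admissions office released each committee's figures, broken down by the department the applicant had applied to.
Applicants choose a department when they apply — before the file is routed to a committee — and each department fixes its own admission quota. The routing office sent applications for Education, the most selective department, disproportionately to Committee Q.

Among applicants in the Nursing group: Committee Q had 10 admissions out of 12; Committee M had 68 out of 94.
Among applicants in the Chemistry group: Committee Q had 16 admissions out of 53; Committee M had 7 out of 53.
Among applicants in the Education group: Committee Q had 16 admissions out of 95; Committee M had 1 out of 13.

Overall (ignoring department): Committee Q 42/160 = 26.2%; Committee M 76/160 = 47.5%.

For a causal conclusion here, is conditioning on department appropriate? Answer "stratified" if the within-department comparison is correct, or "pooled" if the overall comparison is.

Within every department level Committee Q has the higher rate, yet pooled Committee M does — Simpson's reversal.
Since department is a pre-existing factor (not a product of the review committee) and it affects the outcome on its own, it is a confounder. The stratified rates, not the pooled rate, identify the causal effect.
Within each level — Nursing: 83.3% vs 72.3%; Chemistry: 30.2% vs 13.2%; Education: 16.8% vs 7.7% — Committee Q is higher every time.

stratified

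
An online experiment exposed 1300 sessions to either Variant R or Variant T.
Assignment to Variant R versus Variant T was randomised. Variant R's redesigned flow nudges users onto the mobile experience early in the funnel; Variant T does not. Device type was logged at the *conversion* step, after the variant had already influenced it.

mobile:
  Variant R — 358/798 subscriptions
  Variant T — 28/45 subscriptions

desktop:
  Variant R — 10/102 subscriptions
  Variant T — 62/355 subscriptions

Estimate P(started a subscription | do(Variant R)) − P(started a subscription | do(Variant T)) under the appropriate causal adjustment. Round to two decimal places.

+0.18

Device type lies on the pathway variant → device type → outcome, so adjusting for it blocks the indirect effect. For the total causal effect of variant, use the unadjusted pooled rates.
The causal difference is the pooled difference: 0.409 − 0.225 = +0.184.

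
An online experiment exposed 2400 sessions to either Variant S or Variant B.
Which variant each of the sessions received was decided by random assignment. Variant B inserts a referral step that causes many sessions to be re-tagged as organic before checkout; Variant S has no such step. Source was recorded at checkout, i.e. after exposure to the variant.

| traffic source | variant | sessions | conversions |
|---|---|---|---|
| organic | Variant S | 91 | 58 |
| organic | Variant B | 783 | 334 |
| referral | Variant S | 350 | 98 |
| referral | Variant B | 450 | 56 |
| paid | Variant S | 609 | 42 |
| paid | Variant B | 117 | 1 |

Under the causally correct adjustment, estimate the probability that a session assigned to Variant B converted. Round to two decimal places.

The traffic source-specific comparison favours Variant S throughout, but the pooled figures favour Variant B. The question is whether to condition on traffic source.
Traffic source here is a post-treatment variable shaped by the variant; conditioning on it would introduce bias rather than remove it. The overall comparison is the causal one.
So P(outcome | do(Variant B)) is just the pooled rate for Variant B: 391/1350 = 0.290.

0.29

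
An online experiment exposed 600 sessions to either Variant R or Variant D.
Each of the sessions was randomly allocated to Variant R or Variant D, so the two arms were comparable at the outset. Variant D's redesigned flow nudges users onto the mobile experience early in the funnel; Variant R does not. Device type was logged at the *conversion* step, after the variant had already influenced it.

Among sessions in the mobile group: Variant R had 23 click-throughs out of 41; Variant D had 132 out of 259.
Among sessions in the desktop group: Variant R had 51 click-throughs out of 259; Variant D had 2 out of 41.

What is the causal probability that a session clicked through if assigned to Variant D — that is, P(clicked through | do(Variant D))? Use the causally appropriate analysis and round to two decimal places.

Device type here is a post-treatment variable shaped by the variant; conditioning on it would introduce bias rather than remove it. The overall comparison is the causal one.
So P(outcome | do(Variant D)) is just the pooled rate for Variant D: 134/300 = 0.447.

0.45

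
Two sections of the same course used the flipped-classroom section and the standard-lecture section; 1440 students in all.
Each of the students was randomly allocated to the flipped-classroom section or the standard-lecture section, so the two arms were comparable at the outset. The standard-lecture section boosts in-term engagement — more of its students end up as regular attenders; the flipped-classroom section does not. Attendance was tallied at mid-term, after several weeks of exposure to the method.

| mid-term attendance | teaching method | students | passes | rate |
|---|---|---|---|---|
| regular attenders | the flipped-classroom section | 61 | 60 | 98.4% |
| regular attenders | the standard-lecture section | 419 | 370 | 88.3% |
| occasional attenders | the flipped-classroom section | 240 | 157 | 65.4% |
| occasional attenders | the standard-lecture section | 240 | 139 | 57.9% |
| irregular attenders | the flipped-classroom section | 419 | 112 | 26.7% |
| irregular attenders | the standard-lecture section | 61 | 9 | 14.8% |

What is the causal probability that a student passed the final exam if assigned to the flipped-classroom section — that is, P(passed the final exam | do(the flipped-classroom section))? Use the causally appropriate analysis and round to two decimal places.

Within every mid-term attendance level the flipped-classroom section has the higher rate, yet pooled the standard-lecture section does — Simpson's reversal.
Mid-term attendance here is a post-treatment variable shaped by the teaching method; conditioning on it would introduce bias rather than remove it. The overall comparison is the causal one.
So P(outcome | do(the flipped-classroom section)) is just the pooled rate for the flipped-classroom section: 329/720 = 0.457.

0.46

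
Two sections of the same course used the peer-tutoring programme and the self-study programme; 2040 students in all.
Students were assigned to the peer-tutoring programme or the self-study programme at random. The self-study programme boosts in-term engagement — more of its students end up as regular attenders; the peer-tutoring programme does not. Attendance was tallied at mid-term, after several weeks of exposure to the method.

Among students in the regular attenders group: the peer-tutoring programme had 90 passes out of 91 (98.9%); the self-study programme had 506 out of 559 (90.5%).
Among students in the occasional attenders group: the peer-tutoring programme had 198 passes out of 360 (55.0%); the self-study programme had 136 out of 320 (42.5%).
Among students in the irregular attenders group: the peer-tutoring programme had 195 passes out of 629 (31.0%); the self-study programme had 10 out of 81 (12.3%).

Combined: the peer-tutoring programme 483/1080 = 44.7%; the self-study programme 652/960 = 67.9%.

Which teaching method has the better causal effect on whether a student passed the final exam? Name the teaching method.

the self-study programme

Stratifying would compare teaching methods among students the teaching methods themselves sorted into mid-term attendance groups — a form of selection on an intermediate. The unconditioned pooled rates give the total causal effect.
Pooled: the peer-tutoring programme 44.7% vs the self-study programme 67.9%; the self-study programme is higher overall.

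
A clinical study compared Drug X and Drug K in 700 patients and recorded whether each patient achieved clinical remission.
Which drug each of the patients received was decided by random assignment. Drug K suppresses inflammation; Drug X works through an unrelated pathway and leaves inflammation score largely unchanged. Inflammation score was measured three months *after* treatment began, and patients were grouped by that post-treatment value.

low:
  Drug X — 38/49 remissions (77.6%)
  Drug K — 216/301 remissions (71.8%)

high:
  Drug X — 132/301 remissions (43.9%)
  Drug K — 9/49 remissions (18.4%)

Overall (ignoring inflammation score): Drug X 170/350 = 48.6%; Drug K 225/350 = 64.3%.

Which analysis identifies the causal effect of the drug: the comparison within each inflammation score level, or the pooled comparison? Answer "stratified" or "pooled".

Because the drug influences inflammation score, inflammation score is a post-treatment mediator, not a confounder. Stratifying on it would bias the estimate; the causal effect is the crude pooled difference.
Pooled: Drug X 48.6% vs Drug K 64.3%; Drug K is higher overall.

pooled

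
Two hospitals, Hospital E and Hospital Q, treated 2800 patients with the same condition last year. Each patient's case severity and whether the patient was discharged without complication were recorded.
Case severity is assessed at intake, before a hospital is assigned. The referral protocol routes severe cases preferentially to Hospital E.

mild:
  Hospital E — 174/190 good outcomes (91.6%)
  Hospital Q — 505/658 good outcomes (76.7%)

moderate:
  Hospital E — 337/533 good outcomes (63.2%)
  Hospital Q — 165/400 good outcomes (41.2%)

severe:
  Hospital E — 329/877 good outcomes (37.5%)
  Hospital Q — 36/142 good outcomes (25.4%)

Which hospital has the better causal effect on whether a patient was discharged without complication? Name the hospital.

Hospital E

Within every case severity level Hospital E has the higher rate, yet pooled Hospital Q does — Simpson's reversal.
Since case severity is a pre-existing factor (not a product of the hospital) and it affects the outcome on its own, it is a confounder. The stratified rates, not the pooled rate, identify the causal effect.
Within each level — mild: 91.6% vs 76.7%; moderate: 63.2% vs 41.2%; severe: 37.5% vs 25.4% — Hospital E is higher every time.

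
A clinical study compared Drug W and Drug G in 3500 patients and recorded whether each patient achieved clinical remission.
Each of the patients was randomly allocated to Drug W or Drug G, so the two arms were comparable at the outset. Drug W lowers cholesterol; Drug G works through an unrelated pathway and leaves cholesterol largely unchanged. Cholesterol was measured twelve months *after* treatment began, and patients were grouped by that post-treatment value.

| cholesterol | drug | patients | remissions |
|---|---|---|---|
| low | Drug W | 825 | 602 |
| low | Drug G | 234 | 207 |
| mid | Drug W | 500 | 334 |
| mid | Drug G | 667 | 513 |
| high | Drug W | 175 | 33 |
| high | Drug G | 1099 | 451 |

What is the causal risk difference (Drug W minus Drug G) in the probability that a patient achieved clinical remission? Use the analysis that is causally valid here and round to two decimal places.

The stratified and pooled comparisons disagree (Drug G wins within each cholesterol; Drug W wins overall), so the answer turns on the causal role of cholesterol.
Cholesterol is recorded after the drug and is itself shifted by it — it sits on the causal path from drug to outcome. Conditioning on a mediator would strip out part of the effect we want; the pooled comparison gives the total causal effect.
The causal difference is the pooled difference: 0.646 − 0.586 = +0.060.

+0.06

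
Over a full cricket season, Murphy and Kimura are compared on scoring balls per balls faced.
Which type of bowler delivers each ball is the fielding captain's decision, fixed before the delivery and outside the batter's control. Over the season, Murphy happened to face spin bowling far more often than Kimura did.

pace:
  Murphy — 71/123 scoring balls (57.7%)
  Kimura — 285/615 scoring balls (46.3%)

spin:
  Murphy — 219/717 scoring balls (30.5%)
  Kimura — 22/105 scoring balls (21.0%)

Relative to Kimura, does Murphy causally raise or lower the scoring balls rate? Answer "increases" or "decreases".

Bowling type satisfies the back-door criterion: it is not a descendant of the player, and it blocks the spurious path from player to outcome. Adjusting for it (i.e., using the within-bowling type rates) gives the causal effect.
Within each level — pace: 57.7% vs 46.3%; spin: 30.5% vs 21.0% — Murphy is higher every time.

increases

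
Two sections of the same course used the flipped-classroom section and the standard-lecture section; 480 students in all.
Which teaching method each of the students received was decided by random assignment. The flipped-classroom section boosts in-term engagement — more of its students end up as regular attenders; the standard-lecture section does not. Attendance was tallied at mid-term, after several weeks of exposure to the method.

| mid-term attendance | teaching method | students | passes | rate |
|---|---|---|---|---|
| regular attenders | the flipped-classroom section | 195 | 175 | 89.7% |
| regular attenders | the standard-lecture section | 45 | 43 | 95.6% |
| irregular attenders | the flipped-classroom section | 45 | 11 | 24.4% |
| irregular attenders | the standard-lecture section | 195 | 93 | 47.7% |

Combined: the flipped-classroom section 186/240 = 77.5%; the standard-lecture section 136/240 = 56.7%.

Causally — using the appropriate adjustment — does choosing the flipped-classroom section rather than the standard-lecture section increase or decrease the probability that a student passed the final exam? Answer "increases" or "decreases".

The stratified and pooled comparisons disagree (the standard-lecture section wins within each mid-term attendance; the flipped-classroom section wins overall), so the answer turns on the causal role of mid-term attendance.
Because the teaching method influences mid-term attendance, mid-term attendance is a post-treatment mediator, not a confounder. Stratifying on it would bias the estimate; the causal effect is the crude pooled difference.
Pooled: the flipped-classroom section 77.5% vs the standard-lecture section 56.7%; the flipped-classroom section is higher overall.

increases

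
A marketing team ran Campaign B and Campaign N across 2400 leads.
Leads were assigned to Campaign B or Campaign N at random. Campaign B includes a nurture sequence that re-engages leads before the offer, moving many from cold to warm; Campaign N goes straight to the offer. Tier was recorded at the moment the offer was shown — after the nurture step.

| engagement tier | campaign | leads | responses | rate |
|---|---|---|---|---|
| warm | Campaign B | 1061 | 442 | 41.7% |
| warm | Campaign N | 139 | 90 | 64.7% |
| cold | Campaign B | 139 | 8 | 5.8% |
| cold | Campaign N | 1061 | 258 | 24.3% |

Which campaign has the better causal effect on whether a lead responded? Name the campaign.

Campaign B

Engagement tier is downstream of the campaign. One should not condition on a consequence of treatment, so the overall rates are the right comparison.
Pooled: Campaign B 37.5% vs Campaign N 29.0%; Campaign B is higher overall.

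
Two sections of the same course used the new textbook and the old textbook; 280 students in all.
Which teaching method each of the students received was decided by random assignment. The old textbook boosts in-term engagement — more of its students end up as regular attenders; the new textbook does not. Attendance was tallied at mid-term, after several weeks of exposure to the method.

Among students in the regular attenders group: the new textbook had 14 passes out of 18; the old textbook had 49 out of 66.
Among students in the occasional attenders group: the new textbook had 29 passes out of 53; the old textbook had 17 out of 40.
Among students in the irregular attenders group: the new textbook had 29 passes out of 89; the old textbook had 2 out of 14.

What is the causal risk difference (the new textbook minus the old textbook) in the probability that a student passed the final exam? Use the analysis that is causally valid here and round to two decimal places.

-0.12

The mid-term attendance-specific comparison favours the new textbook throughout, but the pooled figures favour the old textbook. The question is whether to condition on mid-term attendance.
The distribution of mid-term attendance is itself part of what the teaching method does — it is an intermediate outcome. Holding it fixed would remove that part of the effect; the total effect is the pooled difference.
The causal difference is the pooled difference: 0.450 − 0.567 = -0.117.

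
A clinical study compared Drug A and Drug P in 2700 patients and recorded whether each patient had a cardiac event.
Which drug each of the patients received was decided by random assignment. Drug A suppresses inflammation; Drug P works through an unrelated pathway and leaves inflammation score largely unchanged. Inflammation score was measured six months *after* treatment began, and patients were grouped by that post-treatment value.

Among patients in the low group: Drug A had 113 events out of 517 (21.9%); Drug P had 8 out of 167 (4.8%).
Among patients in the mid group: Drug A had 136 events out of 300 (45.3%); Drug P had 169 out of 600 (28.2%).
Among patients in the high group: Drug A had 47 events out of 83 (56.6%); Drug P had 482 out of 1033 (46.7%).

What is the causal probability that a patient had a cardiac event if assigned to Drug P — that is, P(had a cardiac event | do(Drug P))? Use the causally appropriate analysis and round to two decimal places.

Inflammation score is downstream of the drug. One should not condition on a consequence of treatment, so the overall rates are the right comparison.
So P(outcome | do(Drug P)) is just the pooled rate for Drug P: 659/1800 = 0.366.

0.37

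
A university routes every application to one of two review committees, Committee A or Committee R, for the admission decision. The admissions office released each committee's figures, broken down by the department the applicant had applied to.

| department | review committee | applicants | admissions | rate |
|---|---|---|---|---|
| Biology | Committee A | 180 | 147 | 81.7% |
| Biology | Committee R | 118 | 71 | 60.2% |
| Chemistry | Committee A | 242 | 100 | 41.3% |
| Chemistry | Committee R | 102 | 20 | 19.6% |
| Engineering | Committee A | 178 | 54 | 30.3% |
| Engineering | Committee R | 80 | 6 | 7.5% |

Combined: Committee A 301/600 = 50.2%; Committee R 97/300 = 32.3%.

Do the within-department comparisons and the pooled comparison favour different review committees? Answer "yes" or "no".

Within each department level (Biology 81.7% vs 60.2%; Chemistry 41.3% vs 19.6%; Engineering 30.3% vs 7.5%), Committee A has the higher rate every time. Pooled: 50.2% vs 32.3% — Committee A has the higher rate overall. They agree.

no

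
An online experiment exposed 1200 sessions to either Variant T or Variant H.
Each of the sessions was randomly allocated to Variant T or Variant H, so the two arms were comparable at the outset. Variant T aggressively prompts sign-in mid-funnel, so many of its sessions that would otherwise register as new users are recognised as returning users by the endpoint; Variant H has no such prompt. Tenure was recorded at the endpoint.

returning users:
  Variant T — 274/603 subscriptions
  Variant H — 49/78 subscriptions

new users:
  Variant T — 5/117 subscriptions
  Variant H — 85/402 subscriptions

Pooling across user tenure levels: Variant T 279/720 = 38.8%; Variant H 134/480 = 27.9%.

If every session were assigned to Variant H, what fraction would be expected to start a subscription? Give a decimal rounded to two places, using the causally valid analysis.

0.28

User tenure is downstream of the variant. One should not condition on a consequence of treatment, so the overall rates are the right comparison.
So P(outcome | do(Variant H)) is just the pooled rate for Variant H: 134/480 = 0.279.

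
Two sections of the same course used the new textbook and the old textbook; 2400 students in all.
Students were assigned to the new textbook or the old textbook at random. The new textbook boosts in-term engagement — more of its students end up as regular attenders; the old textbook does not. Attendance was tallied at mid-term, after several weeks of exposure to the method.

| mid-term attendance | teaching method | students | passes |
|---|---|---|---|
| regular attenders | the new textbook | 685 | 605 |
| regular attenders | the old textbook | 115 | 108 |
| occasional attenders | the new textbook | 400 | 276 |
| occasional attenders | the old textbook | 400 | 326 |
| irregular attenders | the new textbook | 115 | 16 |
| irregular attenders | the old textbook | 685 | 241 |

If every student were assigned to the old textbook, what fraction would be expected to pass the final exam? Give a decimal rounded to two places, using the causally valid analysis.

0.56

The distribution of mid-term attendance is itself part of what the teaching method does — it is an intermediate outcome. Holding it fixed would remove that part of the effect; the total effect is the pooled difference.
So P(outcome | do(the old textbook)) is just the pooled rate for the old textbook: 675/1200 = 0.562.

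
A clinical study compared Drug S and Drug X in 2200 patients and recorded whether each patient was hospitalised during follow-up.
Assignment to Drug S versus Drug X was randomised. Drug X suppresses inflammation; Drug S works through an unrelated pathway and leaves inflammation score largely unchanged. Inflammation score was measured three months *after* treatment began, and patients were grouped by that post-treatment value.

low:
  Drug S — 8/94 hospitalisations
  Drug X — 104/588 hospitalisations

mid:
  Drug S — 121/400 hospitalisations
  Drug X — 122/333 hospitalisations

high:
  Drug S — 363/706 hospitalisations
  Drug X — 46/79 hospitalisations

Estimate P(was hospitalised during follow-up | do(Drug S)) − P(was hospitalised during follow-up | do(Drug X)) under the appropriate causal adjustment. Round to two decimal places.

Inflammation score lies on the pathway drug → inflammation score → outcome, so adjusting for it blocks the indirect effect. For the total causal effect of drug, use the unadjusted pooled rates.
The causal difference is the pooled difference: 0.410 − 0.272 = +0.138.

+0.14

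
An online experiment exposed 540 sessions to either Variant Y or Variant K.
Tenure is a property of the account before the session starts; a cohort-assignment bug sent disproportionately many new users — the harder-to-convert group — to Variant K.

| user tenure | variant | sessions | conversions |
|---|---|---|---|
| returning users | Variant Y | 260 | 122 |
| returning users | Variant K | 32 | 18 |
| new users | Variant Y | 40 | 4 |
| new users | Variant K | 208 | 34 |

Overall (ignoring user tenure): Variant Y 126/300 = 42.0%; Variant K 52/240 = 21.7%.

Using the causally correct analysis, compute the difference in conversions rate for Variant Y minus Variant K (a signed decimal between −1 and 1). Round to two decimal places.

-0.08

Within every user tenure level Variant K has the higher rate, yet pooled Variant Y does — Simpson's reversal.
Here user tenure is a common cause — it drives both which variant a case falls under and the outcome. The crude comparison mixes populations; the stratum-specific rates are the causally relevant ones.
Adjusting over the population distribution of user tenure: 0.541·(0.469−0.562) + 0.459·(0.100−0.163) = -0.080.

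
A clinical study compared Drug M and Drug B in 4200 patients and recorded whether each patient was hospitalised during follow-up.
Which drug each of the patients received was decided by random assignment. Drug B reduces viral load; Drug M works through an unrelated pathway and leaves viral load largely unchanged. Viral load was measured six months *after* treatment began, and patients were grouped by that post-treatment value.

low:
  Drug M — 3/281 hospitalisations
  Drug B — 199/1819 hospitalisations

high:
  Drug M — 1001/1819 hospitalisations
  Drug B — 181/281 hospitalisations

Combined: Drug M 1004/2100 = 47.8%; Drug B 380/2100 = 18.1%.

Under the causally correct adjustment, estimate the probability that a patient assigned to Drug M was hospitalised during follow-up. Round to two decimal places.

0.48

Because the drug influences viral load, viral load is a post-treatment mediator, not a confounder. Stratifying on it would bias the estimate; the causal effect is the crude pooled difference.
So P(outcome | do(Drug M)) is just the pooled rate for Drug M: 1004/2100 = 0.478.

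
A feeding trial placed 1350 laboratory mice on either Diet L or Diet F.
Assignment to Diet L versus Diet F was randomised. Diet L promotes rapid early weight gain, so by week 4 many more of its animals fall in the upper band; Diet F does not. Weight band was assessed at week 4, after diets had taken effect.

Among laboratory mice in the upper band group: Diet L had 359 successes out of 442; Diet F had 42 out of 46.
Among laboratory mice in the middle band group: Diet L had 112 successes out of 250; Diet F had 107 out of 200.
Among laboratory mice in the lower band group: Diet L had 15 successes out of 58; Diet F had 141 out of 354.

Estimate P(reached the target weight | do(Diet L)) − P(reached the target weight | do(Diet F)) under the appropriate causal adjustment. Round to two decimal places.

+0.16

Diet F is higher inside every week-4 weight band stratum but Diet L is higher in aggregate. Whether to stratify depends on how week-4 weight band relates to the diet.
Week-4 weight band here is a post-treatment variable shaped by the diet; conditioning on it would introduce bias rather than remove it. The overall comparison is the causal one.
The causal difference is the pooled difference: 0.648 − 0.483 = +0.165.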